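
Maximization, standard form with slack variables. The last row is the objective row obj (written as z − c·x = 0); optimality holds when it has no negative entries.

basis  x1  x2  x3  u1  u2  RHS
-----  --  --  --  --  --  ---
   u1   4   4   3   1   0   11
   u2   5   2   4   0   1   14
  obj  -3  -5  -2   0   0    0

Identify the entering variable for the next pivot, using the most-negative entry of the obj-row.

Negative obj-row entries: x1: -3, x2: -5, x3: -2.
The most negative is -5 in column x2, so x2 enters.

x2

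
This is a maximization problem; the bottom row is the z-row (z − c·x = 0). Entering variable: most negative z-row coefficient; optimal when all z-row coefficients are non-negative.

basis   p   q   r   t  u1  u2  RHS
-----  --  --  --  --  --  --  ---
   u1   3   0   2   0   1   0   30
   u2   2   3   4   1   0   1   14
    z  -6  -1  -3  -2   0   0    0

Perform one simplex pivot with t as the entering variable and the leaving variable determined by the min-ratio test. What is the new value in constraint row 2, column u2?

1

Ratio test on column t — row 1: entry 0 ≤ 0; row 2: 14/1 = 14. Minimum is 14 at row 2 (u2 leaves); pivot element 1.
Divide row 2 by 1; eliminate column t from the other rows.
In the new row 2, the u2 entry is the old entry divided by the pivot: 1/1 = 1.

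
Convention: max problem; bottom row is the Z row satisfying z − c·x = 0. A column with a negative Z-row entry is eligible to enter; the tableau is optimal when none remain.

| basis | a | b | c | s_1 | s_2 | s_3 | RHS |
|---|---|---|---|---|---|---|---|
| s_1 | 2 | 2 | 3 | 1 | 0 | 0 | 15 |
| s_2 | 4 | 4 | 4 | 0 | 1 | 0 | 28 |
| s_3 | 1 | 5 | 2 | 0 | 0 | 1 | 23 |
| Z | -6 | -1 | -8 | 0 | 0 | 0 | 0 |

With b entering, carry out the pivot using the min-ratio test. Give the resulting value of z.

23/5

Ratio test on column b — row 1: 15/2 = 15/2; row 2: 28/4 = 7; row 3: 23/5 = 23/5. Minimum is 23/5 at row 3 (s_3 leaves); pivot element 5.
Pivot on row 3; the Z-row RHS becomes 0 − (-1)·(23/5) = 23/5.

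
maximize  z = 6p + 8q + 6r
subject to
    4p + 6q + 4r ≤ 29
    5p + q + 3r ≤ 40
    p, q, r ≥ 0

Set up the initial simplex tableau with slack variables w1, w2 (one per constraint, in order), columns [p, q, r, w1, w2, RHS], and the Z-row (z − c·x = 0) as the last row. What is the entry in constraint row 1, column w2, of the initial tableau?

Slack w2 belongs to constraint 2; its column is the unit vector e_2, so the entry in row 1 is 0.

0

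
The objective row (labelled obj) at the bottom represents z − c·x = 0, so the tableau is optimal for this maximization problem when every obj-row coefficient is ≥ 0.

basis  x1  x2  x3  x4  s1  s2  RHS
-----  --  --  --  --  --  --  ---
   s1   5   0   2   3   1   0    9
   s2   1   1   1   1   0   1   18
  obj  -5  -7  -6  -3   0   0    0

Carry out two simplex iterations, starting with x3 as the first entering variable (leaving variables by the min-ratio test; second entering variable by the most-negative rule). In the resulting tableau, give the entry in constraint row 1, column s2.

0

Ratio test on column x3 — row 1: 9/2 = 9/2; row 2: 18/1 = 18. Minimum is 9/2 at row 1 (s1 leaves); pivot element 2.
Divide row 1 by 2; eliminate column x3 from the other rows.
Second iteration: most negative obj-row entry is -7 in column x2, so x2 enters.
Ratio test on column x2 — row 1: entry 0 ≤ 0; row 2: (27/2)/1 = 27/2. Minimum is 27/2 at row 2 (s2 leaves); pivot element 1.
Divide row 2 by 1; eliminate column x2 from the other rows.
After both pivots, the entry at constraint row 1, column s2 is 0.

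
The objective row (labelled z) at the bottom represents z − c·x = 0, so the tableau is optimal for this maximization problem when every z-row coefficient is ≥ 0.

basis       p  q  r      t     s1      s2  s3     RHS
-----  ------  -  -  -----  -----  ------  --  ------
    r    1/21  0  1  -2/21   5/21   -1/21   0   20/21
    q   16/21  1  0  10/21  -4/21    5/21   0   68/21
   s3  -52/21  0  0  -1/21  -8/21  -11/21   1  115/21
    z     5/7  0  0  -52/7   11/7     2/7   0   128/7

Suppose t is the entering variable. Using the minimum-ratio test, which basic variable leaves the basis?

Column t entries and ratios — r: -2/21 ≤ 0, skip; q: (68/21)/(10/21) = 34/5; s3: -1/21 ≤ 0, skip.
Smallest ratio is 34/5 in the row of q, so q leaves.

q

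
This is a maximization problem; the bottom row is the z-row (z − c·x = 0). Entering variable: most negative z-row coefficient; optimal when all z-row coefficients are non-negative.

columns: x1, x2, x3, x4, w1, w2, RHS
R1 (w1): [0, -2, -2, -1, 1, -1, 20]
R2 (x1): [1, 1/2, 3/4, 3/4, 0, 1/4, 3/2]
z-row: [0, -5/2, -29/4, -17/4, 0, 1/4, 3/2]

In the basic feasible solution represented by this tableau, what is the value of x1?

3/2

x1 is basic (row 2); its value is the RHS of that row, 3/2.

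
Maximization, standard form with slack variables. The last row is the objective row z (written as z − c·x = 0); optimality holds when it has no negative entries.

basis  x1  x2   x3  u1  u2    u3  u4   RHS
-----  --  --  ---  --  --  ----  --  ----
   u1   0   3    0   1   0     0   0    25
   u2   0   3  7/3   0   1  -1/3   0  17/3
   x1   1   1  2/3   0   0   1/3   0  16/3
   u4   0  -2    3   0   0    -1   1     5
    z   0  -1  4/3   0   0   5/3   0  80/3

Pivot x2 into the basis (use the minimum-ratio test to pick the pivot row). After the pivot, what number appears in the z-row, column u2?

1/3

Ratio test on column x2 — row 1: 25/3 = 25/3; row 2: (17/3)/3 = 17/9; row 3: (16/3)/1 = 16/3; row 4: entry -2 ≤ 0. Minimum is 17/9 at row 2 (u2 leaves); pivot element 3.
Divide row 2 by 3; eliminate column x2 from the other rows.
z-row update in column u2: 0 − (-1)·(1/3) = 1/3.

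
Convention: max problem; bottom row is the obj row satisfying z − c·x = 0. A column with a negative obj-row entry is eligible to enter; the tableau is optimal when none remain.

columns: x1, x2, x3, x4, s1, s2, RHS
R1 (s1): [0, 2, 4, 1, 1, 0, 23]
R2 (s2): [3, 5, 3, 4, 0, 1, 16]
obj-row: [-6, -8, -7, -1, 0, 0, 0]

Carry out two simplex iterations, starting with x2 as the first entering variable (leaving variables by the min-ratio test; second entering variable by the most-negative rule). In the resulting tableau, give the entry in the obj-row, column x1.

1

Ratio test on column x2 — row 1: 23/2 = 23/2; row 2: 16/5 = 16/5. Minimum is 16/5 at row 2 (s2 leaves); pivot element 5.
Divide row 2 by 5; eliminate column x2 from the other rows.
Second iteration: most negative obj-row entry is -11/5 in column x3, so x3 enters.
Ratio test on column x3 — row 1: (83/5)/(14/5) = 83/14; row 2: (16/5)/(3/5) = 16/3. Minimum is 16/3 at row 2 (x2 leaves); pivot element 3/5.
Divide row 2 by 3/5; eliminate column x3 from the other rows.
After both pivots, the entry at the obj-row, column x1 is 1.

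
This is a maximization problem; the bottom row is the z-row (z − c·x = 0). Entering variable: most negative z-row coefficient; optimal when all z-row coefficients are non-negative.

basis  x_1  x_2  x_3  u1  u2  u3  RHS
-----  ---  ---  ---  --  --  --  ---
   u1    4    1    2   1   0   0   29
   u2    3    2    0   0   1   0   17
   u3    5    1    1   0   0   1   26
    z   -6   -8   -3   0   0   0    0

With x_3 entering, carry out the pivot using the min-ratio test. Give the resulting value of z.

Ratio test on column x_3 — row 1: 29/2 = 29/2; row 2: entry 0 ≤ 0; row 3: 26/1 = 26. Minimum is 29/2 at row 1 (u1 leaves); pivot element 2.
Pivot on row 1; the z-row RHS becomes 0 − (-3)·(29/2) = 87/2.

87/2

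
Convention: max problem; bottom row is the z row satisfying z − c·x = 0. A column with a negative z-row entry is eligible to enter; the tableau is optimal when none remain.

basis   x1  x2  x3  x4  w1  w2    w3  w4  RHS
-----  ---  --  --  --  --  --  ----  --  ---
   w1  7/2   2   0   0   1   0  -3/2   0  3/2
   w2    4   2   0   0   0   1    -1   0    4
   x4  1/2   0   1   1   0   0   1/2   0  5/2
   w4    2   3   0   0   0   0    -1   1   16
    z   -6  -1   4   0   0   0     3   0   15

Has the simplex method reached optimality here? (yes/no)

The z-row has a negative entry -6 in column x1, so it is not optimal.

no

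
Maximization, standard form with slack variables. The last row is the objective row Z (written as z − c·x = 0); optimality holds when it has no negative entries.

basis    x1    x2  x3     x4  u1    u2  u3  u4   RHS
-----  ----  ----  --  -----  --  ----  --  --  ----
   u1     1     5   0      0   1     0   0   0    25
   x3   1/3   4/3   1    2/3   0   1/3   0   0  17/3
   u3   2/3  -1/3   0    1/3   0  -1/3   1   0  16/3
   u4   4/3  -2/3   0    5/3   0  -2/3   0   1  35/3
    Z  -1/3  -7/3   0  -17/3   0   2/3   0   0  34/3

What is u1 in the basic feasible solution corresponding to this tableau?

25

u1 is basic (row 1); its value is the RHS of that row, 25.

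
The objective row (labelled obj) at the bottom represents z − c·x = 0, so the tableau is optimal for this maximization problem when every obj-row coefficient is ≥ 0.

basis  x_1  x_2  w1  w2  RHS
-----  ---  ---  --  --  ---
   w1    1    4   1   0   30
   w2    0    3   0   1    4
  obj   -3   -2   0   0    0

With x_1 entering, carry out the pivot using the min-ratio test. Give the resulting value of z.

90

Ratio test on column x_1 — row 1: 30/1 = 30; row 2: entry 0 ≤ 0. Minimum is 30 at row 1 (w1 leaves); pivot element 1.
Pivot on row 1; the obj-row RHS becomes 0 − (-3)·30 = 90.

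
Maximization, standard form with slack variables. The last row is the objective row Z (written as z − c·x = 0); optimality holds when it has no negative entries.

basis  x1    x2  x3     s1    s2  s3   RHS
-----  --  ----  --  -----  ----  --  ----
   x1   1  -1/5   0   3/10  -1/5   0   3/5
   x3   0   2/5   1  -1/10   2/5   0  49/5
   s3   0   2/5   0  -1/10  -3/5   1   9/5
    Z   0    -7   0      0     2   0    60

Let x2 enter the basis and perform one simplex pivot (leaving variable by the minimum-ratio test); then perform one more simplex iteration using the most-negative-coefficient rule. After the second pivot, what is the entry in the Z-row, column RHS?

319/2

Ratio test on column x2 — row 1: entry -1/5 ≤ 0; row 2: (49/5)/(2/5) = 49/2; row 3: (9/5)/(2/5) = 9/2. Minimum is 9/2 at row 3 (s3 leaves); pivot element 2/5.
Divide row 3 by 2/5; eliminate column x2 from the other rows.
Second iteration: most negative Z-row entry is -17/2 in column s2, so s2 enters.
Ratio test on column s2 — row 1: entry -1/2 ≤ 0; row 2: 8/1 = 8; row 3: entry -3/2 ≤ 0. Minimum is 8 at row 2 (x3 leaves); pivot element 1.
Divide row 2 by 1; eliminate column s2 from the other rows.
After both pivots, the entry at the Z-row, column RHS is 319/2.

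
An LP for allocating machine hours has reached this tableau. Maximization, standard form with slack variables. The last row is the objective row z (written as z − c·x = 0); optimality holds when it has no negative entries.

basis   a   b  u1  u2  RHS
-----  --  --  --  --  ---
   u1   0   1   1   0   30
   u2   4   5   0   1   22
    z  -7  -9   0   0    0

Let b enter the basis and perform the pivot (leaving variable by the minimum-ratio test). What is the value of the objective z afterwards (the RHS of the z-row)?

198/5

Ratio test on column b — row 1: 30/1 = 30; row 2: 22/5 = 22/5. Minimum is 22/5 at row 2 (u2 leaves); pivot element 5.
Pivot on row 2; the z-row RHS becomes 0 − (-9)·(22/5) = 198/5.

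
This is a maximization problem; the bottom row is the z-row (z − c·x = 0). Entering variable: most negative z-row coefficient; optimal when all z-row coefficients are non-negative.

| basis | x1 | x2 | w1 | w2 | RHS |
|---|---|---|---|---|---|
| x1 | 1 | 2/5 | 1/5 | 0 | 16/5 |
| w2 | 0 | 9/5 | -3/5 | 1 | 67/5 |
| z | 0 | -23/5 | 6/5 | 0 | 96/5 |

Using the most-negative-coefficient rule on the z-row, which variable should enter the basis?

x2

Negative z-row entries: x2: -23/5.
The most negative is -23/5 in column x2, so x2 enters.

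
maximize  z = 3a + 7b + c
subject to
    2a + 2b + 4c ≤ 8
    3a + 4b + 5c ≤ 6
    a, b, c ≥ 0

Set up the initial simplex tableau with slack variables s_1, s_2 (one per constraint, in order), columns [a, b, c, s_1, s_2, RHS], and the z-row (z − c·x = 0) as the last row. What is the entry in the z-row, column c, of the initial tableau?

The z-row carries the negated objective coefficients: the c entry is -1.

-1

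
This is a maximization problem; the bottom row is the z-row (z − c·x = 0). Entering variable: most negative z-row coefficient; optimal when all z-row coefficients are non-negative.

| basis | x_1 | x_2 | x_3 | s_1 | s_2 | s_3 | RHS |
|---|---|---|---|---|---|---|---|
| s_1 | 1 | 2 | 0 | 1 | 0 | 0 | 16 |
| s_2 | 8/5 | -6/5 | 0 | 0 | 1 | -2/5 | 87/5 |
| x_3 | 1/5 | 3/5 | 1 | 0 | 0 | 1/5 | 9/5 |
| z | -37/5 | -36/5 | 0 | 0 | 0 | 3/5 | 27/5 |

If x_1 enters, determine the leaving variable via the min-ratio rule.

x_3

Column x_1 entries and ratios — s_1: 16/1 = 16; s_2: (87/5)/(8/5) = 87/8; x_3: (9/5)/(1/5) = 9.
Smallest ratio is 9 in the row of x_3, so x_3 leaves.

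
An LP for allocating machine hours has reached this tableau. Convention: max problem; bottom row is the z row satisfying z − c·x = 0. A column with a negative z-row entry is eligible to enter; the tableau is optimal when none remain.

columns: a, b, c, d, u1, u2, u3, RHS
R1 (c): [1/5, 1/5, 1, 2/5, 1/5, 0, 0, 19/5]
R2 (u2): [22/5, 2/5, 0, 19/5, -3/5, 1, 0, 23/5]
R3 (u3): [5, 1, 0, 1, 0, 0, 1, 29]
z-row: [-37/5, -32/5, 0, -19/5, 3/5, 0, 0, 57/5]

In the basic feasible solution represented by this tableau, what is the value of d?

d is not in the basis, so in the current basic feasible solution d = 0.

0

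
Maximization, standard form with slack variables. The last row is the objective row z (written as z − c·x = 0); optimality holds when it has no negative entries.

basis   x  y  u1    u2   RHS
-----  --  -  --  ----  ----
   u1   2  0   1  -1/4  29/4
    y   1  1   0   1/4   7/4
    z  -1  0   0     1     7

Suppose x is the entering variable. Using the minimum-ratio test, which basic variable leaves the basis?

y

Column x entries and ratios — u1: (29/4)/2 = 29/8; y: (7/4)/1 = 7/4.
Smallest ratio is 7/4 in the row of y, so y leaves.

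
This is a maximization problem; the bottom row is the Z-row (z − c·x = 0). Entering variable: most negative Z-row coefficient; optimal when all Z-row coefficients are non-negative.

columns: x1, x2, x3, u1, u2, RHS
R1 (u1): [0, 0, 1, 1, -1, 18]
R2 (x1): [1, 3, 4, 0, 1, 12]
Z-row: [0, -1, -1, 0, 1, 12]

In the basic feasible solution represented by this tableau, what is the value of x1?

12

x1 is basic (row 2); its value is the RHS of that row, 12.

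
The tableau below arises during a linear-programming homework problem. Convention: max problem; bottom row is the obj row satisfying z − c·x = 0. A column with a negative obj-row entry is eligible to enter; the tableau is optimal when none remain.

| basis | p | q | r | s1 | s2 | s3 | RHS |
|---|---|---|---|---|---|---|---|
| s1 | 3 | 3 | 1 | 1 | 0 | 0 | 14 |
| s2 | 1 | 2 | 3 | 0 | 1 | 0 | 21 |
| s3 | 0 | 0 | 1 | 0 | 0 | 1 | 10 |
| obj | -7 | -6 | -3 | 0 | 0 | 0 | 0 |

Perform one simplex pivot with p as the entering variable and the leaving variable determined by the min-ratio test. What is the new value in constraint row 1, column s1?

Ratio test on column p — row 1: 14/3 = 14/3; row 2: 21/1 = 21; row 3: entry 0 ≤ 0. Minimum is 14/3 at row 1 (s1 leaves); pivot element 3.
Divide row 1 by 3; eliminate column p from the other rows.
In the new row 1, the s1 entry is the old entry divided by the pivot: 1/3 = 1/3.

1/3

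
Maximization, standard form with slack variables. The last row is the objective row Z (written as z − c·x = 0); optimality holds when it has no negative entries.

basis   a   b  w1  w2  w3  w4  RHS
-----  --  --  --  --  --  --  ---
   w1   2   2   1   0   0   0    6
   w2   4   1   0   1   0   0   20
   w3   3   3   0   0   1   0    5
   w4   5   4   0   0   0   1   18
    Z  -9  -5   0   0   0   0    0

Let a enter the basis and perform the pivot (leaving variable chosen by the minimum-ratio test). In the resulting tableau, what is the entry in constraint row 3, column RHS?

5/3

Ratio test on column a — row 1: 6/2 = 3; row 2: 20/4 = 5; row 3: 5/3 = 5/3; row 4: 18/5 = 18/5. Minimum is 5/3 at row 3 (w3 leaves); pivot element 3.
Divide row 3 by 3; eliminate column a from the other rows.
In the new row 3, the RHS entry is the old entry divided by the pivot: 5/3 = 5/3.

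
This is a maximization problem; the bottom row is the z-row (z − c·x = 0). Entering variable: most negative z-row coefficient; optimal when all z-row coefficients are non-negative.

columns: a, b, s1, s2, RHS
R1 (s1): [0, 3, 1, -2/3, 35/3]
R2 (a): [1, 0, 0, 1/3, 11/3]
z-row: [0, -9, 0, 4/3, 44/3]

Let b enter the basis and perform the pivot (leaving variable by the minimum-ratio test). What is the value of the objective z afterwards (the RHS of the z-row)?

Ratio test on column b — row 1: (35/3)/3 = 35/9; row 2: entry 0 ≤ 0. Minimum is 35/9 at row 1 (s1 leaves); pivot element 3.
Pivot on row 1; the z-row RHS becomes 44/3 − (-9)·(35/9) = 149/3.

149/3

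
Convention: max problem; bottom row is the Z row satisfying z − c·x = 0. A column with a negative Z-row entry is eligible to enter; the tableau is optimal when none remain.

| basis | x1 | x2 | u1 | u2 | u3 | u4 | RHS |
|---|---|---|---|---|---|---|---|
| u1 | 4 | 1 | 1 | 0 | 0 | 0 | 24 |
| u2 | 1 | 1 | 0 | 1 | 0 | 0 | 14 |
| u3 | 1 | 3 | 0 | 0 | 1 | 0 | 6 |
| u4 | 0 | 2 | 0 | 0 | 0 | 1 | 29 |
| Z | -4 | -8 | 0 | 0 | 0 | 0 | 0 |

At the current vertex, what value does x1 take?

x1 is not in the basis, so in the current basic feasible solution x1 = 0.

0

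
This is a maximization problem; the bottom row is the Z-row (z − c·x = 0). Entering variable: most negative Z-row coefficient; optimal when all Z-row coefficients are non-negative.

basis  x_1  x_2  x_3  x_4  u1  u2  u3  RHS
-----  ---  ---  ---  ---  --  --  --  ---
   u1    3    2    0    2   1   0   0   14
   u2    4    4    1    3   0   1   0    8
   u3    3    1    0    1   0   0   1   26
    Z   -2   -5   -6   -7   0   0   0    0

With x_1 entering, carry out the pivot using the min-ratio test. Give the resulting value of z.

Ratio test on column x_1 — row 1: 14/3 = 14/3; row 2: 8/4 = 2; row 3: 26/3 = 26/3. Minimum is 2 at row 2 (u2 leaves); pivot element 4.
Pivot on row 2; the Z-row RHS becomes 0 − (-2)·2 = 4.

4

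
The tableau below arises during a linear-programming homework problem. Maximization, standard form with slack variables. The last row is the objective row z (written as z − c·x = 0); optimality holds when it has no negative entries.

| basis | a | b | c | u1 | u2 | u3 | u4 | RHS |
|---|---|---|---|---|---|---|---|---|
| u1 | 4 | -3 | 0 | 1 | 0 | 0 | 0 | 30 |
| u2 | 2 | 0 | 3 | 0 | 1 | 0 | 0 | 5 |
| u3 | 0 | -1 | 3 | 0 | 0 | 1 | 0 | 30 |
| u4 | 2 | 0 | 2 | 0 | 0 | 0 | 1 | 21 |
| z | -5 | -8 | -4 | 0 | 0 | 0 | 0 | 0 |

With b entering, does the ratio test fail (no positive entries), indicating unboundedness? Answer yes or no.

Every constraint-row entry in column b is ≤ 0, so increasing b is unbounded.

yes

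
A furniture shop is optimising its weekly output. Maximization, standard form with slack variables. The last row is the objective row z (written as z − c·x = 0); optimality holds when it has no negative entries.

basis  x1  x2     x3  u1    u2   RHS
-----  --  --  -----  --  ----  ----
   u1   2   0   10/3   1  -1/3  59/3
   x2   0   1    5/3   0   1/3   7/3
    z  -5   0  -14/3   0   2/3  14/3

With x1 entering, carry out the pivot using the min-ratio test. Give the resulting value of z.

323/6

Ratio test on column x1 — row 1: (59/3)/2 = 59/6; row 2: entry 0 ≤ 0. Minimum is 59/6 at row 1 (u1 leaves); pivot element 2.
Pivot on row 1; the z-row RHS becomes 14/3 − (-5)·(59/6) = 323/6.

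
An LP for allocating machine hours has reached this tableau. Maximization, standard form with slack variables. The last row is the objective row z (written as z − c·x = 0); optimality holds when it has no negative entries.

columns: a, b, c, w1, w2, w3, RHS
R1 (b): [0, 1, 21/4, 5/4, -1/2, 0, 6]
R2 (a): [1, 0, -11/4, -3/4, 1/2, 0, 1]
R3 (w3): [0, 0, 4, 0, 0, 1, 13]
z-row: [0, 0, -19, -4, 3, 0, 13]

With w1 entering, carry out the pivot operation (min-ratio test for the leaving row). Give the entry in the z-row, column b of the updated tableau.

16/5

Ratio test on column w1 — row 1: 6/(5/4) = 24/5; row 2: entry -3/4 ≤ 0; row 3: entry 0 ≤ 0. Minimum is 24/5 at row 1 (b leaves); pivot element 5/4.
Divide row 1 by 5/4; eliminate column w1 from the other rows.
z-row update in column b: 0 − (-4)·(4/5) = 16/5.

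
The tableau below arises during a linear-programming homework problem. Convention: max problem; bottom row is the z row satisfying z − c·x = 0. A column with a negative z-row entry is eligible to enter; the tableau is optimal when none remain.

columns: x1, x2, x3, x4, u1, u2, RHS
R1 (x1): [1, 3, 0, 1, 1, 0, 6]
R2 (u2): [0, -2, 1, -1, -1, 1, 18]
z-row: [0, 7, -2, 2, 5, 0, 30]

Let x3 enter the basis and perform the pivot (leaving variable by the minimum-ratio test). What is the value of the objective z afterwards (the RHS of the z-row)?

Ratio test on column x3 — row 1: entry 0 ≤ 0; row 2: 18/1 = 18. Minimum is 18 at row 2 (u2 leaves); pivot element 1.
Pivot on row 2; the z-row RHS becomes 30 − (-2)·18 = 66.

66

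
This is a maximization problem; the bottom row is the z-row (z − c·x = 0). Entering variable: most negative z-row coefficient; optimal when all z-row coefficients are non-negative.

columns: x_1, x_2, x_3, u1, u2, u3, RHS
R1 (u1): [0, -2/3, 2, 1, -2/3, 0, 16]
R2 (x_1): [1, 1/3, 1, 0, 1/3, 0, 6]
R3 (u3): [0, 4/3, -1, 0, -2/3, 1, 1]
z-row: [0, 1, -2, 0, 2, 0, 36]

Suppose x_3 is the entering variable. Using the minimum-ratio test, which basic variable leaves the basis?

x_1

Column x_3 entries and ratios — u1: 16/2 = 8; x_1: 6/1 = 6; u3: -1 ≤ 0, skip.
Smallest ratio is 6 in the row of x_1, so x_1 leaves.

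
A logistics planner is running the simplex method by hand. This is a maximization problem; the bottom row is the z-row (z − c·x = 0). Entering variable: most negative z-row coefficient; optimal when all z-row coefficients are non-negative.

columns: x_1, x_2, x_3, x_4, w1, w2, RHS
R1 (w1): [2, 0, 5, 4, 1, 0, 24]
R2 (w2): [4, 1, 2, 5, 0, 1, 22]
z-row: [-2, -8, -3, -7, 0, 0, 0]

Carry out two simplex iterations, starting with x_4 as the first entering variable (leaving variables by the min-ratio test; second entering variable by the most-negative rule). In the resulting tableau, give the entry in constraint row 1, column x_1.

Ratio test on column x_4 — row 1: 24/4 = 6; row 2: 22/5 = 22/5. Minimum is 22/5 at row 2 (w2 leaves); pivot element 5.
Divide row 2 by 5; eliminate column x_4 from the other rows.
Second iteration: most negative z-row entry is -33/5 in column x_2, so x_2 enters.
Ratio test on column x_2 — row 1: entry -4/5 ≤ 0; row 2: (22/5)/(1/5) = 22. Minimum is 22 at row 2 (x_4 leaves); pivot element 1/5.
Divide row 2 by 1/5; eliminate column x_2 from the other rows.
After both pivots, the entry at constraint row 1, column x_1 is 2.

2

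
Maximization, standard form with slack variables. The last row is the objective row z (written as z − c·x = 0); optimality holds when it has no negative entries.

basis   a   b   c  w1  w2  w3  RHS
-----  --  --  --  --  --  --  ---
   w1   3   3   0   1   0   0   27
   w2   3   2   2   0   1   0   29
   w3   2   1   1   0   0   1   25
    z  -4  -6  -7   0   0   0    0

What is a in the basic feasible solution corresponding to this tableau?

a is not in the basis, so in the current basic feasible solution a = 0.

0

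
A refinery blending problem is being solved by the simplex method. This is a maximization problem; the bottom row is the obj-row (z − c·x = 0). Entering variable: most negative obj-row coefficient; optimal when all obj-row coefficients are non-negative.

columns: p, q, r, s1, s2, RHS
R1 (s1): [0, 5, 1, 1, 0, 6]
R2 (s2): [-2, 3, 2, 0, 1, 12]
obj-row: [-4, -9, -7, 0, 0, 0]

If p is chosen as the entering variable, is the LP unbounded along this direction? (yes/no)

Every constraint-row entry in column p is ≤ 0, so increasing p is unbounded.

yes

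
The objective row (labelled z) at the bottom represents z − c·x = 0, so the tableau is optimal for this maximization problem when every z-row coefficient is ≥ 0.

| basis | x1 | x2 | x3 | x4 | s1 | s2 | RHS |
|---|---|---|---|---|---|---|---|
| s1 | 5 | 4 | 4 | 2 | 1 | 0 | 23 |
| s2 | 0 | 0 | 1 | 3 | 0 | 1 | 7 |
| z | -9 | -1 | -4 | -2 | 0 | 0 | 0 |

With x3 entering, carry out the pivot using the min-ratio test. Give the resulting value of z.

Ratio test on column x3 — row 1: 23/4 = 23/4; row 2: 7/1 = 7. Minimum is 23/4 at row 1 (s1 leaves); pivot element 4.
Pivot on row 1; the z-row RHS becomes 0 − (-4)·(23/4) = 23.

23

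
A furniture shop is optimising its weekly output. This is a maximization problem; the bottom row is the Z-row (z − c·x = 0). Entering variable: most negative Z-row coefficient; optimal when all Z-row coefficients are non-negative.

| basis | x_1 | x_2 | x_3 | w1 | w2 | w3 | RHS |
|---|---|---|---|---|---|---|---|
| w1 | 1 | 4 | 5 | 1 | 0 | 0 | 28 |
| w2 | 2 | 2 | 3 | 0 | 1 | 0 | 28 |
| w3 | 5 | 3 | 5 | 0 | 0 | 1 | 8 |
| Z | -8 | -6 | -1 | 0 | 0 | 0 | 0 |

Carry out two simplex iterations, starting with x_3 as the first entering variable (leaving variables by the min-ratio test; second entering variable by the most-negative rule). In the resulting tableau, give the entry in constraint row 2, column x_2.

Ratio test on column x_3 — row 1: 28/5 = 28/5; row 2: 28/3 = 28/3; row 3: 8/5 = 8/5. Minimum is 8/5 at row 3 (w3 leaves); pivot element 5.
Divide row 3 by 5; eliminate column x_3 from the other rows.
Second iteration: most negative Z-row entry is -7 in column x_1, so x_1 enters.
Ratio test on column x_1 — row 1: entry -4 ≤ 0; row 2: entry -1 ≤ 0; row 3: (8/5)/1 = 8/5. Minimum is 8/5 at row 3 (x_3 leaves); pivot element 1.
Divide row 3 by 1; eliminate column x_1 from the other rows.
After both pivots, the entry at constraint row 2, column x_2 is 4/5.

4/5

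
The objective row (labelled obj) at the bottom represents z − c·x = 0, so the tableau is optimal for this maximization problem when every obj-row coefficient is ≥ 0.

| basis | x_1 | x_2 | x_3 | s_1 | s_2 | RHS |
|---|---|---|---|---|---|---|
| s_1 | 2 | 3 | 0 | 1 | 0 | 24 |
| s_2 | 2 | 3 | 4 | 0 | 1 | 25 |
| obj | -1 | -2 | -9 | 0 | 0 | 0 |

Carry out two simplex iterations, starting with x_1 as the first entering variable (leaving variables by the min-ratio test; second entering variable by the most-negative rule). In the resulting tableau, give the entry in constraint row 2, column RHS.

Ratio test on column x_1 — row 1: 24/2 = 12; row 2: 25/2 = 25/2. Minimum is 12 at row 1 (s_1 leaves); pivot element 2.
Divide row 1 by 2; eliminate column x_1 from the other rows.
Second iteration: most negative obj-row entry is -9 in column x_3, so x_3 enters.
Ratio test on column x_3 — row 1: entry 0 ≤ 0; row 2: 1/4 = 1/4. Minimum is 1/4 at row 2 (s_2 leaves); pivot element 4.
Divide row 2 by 4; eliminate column x_3 from the other rows.
After both pivots, the entry at constraint row 2, column RHS is 1/4.

1/4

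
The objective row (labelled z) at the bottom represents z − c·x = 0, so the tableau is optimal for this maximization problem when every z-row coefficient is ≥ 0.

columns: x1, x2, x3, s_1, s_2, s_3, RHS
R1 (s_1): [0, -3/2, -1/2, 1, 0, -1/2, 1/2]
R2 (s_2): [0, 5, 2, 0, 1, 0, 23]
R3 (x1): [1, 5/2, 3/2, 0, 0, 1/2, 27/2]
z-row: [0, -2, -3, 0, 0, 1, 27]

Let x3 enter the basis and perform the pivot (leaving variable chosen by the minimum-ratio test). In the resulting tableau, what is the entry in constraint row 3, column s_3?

Ratio test on column x3 — row 1: entry -1/2 ≤ 0; row 2: 23/2 = 23/2; row 3: (27/2)/(3/2) = 9. Minimum is 9 at row 3 (x1 leaves); pivot element 3/2.
Divide row 3 by 3/2; eliminate column x3 from the other rows.
In the new row 3, the s_3 entry is the old entry divided by the pivot: (1/2)/(3/2) = 1/3.

1/3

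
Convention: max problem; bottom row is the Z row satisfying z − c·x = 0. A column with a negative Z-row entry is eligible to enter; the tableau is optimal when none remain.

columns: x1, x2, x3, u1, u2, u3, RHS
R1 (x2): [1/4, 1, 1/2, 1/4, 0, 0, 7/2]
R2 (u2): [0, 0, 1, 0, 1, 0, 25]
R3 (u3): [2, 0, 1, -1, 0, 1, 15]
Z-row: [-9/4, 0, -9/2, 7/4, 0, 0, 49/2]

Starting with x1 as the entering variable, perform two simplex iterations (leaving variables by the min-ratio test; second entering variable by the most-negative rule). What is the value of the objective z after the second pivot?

Ratio test on column x1 — row 1: (7/2)/(1/4) = 14; row 2: entry 0 ≤ 0; row 3: 15/2 = 15/2. Minimum is 15/2 at row 3 (u3 leaves); pivot element 2.
Pivot on row 3; the Z-row RHS becomes 49/2 − (-9/4)·(15/2) = 331/8.
Next entering variable (most negative Z-row entry -27/8): x3.
Ratio test on column x3 — row 1: (13/8)/(3/8) = 13/3; row 2: 25/1 = 25; row 3: (15/2)/(1/2) = 15. Minimum is 13/3 at row 1 (x2 leaves); pivot element 3/8.
After the second pivot the Z-row RHS is 331/8 − (-27/8)·(13/3) = 56.

56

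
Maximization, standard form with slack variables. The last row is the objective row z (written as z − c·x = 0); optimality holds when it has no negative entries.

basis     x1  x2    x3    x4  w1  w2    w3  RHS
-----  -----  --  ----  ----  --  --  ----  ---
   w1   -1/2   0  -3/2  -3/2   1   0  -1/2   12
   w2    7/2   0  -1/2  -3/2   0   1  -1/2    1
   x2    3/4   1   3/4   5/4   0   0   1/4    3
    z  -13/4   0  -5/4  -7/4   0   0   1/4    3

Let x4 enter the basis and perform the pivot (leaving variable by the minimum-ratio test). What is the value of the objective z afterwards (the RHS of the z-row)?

Ratio test on column x4 — row 1: entry -3/2 ≤ 0; row 2: entry -3/2 ≤ 0; row 3: 3/(5/4) = 12/5. Minimum is 12/5 at row 3 (x2 leaves); pivot element 5/4.
Pivot on row 3; the z-row RHS becomes 3 − (-7/4)·(12/5) = 36/5.

36/5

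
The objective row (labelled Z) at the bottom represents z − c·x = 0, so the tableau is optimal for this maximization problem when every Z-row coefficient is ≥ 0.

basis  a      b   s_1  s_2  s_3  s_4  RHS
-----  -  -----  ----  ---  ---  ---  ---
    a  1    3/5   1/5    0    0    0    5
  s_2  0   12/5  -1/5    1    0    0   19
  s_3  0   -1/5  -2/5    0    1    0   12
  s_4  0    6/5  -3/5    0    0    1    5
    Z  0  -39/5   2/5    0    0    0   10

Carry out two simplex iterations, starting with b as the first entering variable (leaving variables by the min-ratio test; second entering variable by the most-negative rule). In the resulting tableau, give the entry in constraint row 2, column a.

Ratio test on column b — row 1: 5/(3/5) = 25/3; row 2: 19/(12/5) = 95/12; row 3: entry -1/5 ≤ 0; row 4: 5/(6/5) = 25/6. Minimum is 25/6 at row 4 (s_4 leaves); pivot element 6/5.
Divide row 4 by 6/5; eliminate column b from the other rows.
Second iteration: most negative Z-row entry is -7/2 in column s_1, so s_1 enters.
Ratio test on column s_1 — row 1: (5/2)/(1/2) = 5; row 2: 9/1 = 9; row 3: entry -1/2 ≤ 0; row 4: entry -1/2 ≤ 0. Minimum is 5 at row 1 (a leaves); pivot element 1/2.
Divide row 1 by 1/2; eliminate column s_1 from the other rows.
After both pivots, the entry at constraint row 2, column a is -2.

-2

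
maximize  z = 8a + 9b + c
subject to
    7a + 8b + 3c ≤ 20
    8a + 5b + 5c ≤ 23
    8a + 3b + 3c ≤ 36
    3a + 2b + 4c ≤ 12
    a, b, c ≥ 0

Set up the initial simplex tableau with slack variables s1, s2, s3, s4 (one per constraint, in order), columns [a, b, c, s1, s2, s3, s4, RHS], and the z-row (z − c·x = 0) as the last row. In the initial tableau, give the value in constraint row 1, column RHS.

20

The RHS of constraint 1 is b_1 = 20.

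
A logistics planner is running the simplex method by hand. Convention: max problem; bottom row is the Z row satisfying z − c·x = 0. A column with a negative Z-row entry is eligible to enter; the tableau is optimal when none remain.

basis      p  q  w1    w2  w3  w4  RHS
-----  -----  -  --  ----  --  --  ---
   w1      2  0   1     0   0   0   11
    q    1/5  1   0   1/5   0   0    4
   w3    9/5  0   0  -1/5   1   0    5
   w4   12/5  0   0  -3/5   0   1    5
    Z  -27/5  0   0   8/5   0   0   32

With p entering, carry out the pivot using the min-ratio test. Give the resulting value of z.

173/4

Ratio test on column p — row 1: 11/2 = 11/2; row 2: 4/(1/5) = 20; row 3: 5/(9/5) = 25/9; row 4: 5/(12/5) = 25/12. Minimum is 25/12 at row 4 (w4 leaves); pivot element 12/5.
Pivot on row 4; the Z-row RHS becomes 32 − (-27/5)·(25/12) = 173/4.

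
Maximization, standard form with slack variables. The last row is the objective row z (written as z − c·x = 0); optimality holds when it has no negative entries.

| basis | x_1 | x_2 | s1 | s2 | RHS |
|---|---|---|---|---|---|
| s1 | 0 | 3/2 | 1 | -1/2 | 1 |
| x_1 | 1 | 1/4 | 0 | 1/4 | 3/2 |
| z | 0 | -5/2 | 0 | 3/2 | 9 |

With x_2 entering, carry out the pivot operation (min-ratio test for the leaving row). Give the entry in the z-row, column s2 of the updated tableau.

Ratio test on column x_2 — row 1: 1/(3/2) = 2/3; row 2: (3/2)/(1/4) = 6. Minimum is 2/3 at row 1 (s1 leaves); pivot element 3/2.
Divide row 1 by 3/2; eliminate column x_2 from the other rows.
z-row update in column s2: 3/2 − (-5/2)·(-1/3) = 2/3.

2/3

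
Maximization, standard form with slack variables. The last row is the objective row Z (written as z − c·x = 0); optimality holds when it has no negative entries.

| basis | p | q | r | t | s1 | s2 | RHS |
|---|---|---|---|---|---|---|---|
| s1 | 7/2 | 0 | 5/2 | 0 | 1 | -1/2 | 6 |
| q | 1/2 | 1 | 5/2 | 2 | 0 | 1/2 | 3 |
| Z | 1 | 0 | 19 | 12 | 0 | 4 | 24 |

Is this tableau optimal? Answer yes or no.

Every Z-row coefficient is ≥ 0, so the tableau is optimal.

yes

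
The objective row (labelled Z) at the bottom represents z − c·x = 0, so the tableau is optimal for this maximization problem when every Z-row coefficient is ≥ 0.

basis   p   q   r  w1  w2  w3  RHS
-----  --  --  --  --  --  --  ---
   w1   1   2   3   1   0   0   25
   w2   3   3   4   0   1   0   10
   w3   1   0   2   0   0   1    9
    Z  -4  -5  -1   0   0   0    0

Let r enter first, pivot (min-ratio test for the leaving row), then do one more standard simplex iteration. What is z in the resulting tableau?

50/3

Ratio test on column r — row 1: 25/3 = 25/3; row 2: 10/4 = 5/2; row 3: 9/2 = 9/2. Minimum is 5/2 at row 2 (w2 leaves); pivot element 4.
Pivot on row 2; the Z-row RHS becomes 0 − (-1)·(5/2) = 5/2.
Next entering variable (most negative Z-row entry -17/4): q.
Ratio test on column q — row 1: entry -1/4 ≤ 0; row 2: (5/2)/(3/4) = 10/3; row 3: entry -3/2 ≤ 0. Minimum is 10/3 at row 2 (r leaves); pivot element 3/4.
After the second pivot the Z-row RHS is 5/2 − (-17/4)·(10/3) = 50/3.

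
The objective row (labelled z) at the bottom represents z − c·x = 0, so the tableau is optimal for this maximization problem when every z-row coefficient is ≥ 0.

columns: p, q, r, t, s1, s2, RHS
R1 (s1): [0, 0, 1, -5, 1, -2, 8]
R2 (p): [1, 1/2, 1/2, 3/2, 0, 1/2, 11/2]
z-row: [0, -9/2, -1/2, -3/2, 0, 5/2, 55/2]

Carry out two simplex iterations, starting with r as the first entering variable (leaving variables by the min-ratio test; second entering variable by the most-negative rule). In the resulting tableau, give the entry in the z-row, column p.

Ratio test on column r — row 1: 8/1 = 8; row 2: (11/2)/(1/2) = 11. Minimum is 8 at row 1 (s1 leaves); pivot element 1.
Divide row 1 by 1; eliminate column r from the other rows.
Second iteration: most negative z-row entry is -9/2 in column q, so q enters.
Ratio test on column q — row 1: entry 0 ≤ 0; row 2: (3/2)/(1/2) = 3. Minimum is 3 at row 2 (p leaves); pivot element 1/2.
Divide row 2 by 1/2; eliminate column q from the other rows.
After both pivots, the entry at the z-row, column p is 9.

9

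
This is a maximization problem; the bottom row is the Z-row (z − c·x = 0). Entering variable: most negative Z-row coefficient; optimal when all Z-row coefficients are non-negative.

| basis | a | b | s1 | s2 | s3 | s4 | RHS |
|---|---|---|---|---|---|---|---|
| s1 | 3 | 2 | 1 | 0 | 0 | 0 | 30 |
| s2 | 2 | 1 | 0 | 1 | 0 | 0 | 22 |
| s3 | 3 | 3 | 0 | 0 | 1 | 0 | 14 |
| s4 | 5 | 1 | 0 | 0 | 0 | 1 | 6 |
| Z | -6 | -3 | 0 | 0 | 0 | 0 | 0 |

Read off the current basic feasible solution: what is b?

0

b is not in the basis, so in the current basic feasible solution b = 0.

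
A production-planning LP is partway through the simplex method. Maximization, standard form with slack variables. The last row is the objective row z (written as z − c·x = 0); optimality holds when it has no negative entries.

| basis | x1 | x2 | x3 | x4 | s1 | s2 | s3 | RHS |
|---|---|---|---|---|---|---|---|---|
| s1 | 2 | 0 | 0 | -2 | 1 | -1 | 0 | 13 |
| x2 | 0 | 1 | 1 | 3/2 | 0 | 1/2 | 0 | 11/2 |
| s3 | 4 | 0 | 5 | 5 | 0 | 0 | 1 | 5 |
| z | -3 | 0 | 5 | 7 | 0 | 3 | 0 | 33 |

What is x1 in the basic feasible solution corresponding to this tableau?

x1 is not in the basis, so in the current basic feasible solution x1 = 0.

0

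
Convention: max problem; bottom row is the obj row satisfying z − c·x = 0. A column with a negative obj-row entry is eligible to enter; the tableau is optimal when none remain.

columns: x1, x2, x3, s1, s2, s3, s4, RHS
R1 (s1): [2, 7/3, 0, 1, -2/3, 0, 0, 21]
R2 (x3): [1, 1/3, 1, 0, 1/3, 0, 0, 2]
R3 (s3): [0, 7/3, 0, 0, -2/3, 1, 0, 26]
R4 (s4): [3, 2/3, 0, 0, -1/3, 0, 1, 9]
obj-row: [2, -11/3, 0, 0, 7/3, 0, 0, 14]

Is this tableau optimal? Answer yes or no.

no

The obj-row has a negative entry -11/3 in column x2, so it is not optimal.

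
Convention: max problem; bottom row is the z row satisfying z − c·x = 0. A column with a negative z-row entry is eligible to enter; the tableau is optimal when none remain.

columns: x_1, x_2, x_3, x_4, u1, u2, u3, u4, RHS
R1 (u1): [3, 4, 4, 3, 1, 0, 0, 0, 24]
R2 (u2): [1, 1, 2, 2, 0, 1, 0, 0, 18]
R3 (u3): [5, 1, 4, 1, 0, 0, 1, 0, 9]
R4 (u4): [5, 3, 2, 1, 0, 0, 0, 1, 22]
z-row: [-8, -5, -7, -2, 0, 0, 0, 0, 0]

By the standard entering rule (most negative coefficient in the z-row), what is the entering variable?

Negative z-row entries: x_1: -8, x_2: -5, x_3: -7, x_4: -2.
The most negative is -8 in column x_1, so x_1 enters.

x_1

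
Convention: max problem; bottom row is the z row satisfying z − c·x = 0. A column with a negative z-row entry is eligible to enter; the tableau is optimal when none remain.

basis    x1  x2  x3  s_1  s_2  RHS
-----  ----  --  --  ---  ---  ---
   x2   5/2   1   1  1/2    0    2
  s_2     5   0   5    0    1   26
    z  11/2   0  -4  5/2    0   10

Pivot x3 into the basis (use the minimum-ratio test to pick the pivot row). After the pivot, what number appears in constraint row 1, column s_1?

Ratio test on column x3 — row 1: 2/1 = 2; row 2: 26/5 = 26/5. Minimum is 2 at row 1 (x2 leaves); pivot element 1.
Divide row 1 by 1; eliminate column x3 from the other rows.
In the new row 1, the s_1 entry is the old entry divided by the pivot: (1/2)/1 = 1/2.

1/2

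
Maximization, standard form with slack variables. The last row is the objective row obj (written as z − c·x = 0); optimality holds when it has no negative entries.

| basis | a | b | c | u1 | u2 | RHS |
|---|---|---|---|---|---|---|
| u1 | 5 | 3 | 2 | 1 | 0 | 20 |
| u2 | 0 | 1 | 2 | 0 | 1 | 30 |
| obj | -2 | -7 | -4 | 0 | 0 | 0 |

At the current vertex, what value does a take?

a is not in the basis, so in the current basic feasible solution a = 0.

0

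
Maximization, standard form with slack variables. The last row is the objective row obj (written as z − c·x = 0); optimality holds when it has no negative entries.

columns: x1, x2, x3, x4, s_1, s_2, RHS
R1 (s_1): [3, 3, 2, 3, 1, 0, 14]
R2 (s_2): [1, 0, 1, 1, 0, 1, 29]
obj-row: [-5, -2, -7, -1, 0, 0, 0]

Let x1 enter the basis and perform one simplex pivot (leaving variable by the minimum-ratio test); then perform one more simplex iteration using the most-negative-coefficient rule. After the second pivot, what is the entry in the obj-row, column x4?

Ratio test on column x1 — row 1: 14/3 = 14/3; row 2: 29/1 = 29. Minimum is 14/3 at row 1 (s_1 leaves); pivot element 3.
Divide row 1 by 3; eliminate column x1 from the other rows.
Second iteration: most negative obj-row entry is -11/3 in column x3, so x3 enters.
Ratio test on column x3 — row 1: (14/3)/(2/3) = 7; row 2: (73/3)/(1/3) = 73. Minimum is 7 at row 1 (x1 leaves); pivot element 2/3.
Divide row 1 by 2/3; eliminate column x3 from the other rows.
After both pivots, the entry at the obj-row, column x4 is 19/2.

19/2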